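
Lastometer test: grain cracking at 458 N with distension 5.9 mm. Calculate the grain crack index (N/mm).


Grain crack index = force / distension
Index = 458 / 5.9 = 77.6 N/mm


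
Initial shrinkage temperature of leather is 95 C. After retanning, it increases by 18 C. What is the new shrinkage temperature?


New Ts = 95 + 18 = 113 C


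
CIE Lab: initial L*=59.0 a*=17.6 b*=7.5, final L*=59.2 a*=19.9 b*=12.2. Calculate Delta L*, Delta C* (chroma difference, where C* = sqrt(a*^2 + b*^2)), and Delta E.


Delta L* = 0.2
Delta C* = 4.21
Delta E = 5.24

Delta L* = 59.2 - 59.0 = 0.2
C1* = sqrt((17.6)^2 + (7.5)^2) = 19.131
C2* = sqrt((19.9)^2 + (12.2)^2) = 23.342
Delta C* = 23.342 - 19.131 = 4.21
Delta E = sqrt((0.2)^2 + (2.3)^2 + (4.7)^2) = 5.24


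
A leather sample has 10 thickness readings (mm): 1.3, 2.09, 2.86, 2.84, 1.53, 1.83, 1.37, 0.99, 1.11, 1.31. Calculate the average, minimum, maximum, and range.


Average = 1.72 mm
Min = 0.99 mm
Max = 2.86 mm
Range = 1.87 mm

Sum = 17.23
Average = 17.23 / 10 = 1.72 mm
Minimum = 0.99 mm
Maximum = 2.86 mm
Range = 2.86 - 0.99 = 1.87 mm


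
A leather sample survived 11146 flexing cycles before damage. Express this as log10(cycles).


4.05


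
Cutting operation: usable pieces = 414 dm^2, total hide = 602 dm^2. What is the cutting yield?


Yield = usable / total x 100
Yield = 414 / 602 x 100 = 68.8%


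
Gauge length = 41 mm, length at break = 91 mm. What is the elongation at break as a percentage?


122.0%


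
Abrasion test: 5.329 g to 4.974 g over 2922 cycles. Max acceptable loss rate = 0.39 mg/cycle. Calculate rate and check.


Loss = 5.329 - 4.974 = 0.355 g
Rate = 0.355 g / 2922 cycles x 1000 = 0.121 mg/cycle
Max = 0.39 mg/cycle
Passes: Yes


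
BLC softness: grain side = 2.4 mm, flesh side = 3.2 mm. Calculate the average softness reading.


Average = (2.4 + 3.2) / 2
Average = 2.80 mm


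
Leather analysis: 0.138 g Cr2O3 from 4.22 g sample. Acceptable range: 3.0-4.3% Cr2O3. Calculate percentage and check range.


Cr2O3 = 3.27%
Within range: Yes

Cr2O3% = 0.138 / 4.22 x 100 = 3.27%
Acceptable range: 3.0 to 4.3%
Within range: Yes


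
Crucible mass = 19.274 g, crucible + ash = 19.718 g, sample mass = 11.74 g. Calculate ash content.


Ash mass = 19.718 - 19.274 = 0.444 g
Ash% = 0.444 / 11.74 x 100 = 3.78%


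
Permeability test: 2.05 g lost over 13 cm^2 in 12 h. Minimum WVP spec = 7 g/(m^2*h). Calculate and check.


WVP = 2.05 / (13 x 12) x 10000 = 131.41 g/(m^2*h)
Minimum: 7 g/(m^2*h)
Meets spec: Yes


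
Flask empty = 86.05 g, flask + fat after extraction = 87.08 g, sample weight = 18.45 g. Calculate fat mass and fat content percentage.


Fat mass = 1.03 g
Fat content = 5.6%

Fat mass = 87.08 - 86.05 = 1.03 g
Fat% = 1.03 / 18.45 x 100 = 5.6%


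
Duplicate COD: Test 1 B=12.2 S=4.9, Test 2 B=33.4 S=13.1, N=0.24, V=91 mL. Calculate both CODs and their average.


COD1 = (12.2 - 4.9) x 0.24 x 8000 / 91 = 154.0 mg/L
COD2 = (33.4 - 13.1) x 0.24 x 8000 / 91 = 428.3 mg/L
Average = (154.0 + 428.3) / 2 = 291.2 mg/L


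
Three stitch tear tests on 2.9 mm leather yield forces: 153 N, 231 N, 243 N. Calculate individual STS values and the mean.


STS1 = 52.8 N/mm
STS2 = 79.7 N/mm
STS3 = 83.8 N/mm
Mean = 72.1 N/mm

STS1 = 153 / 2.9 = 52.8 N/mm
STS2 = 231 / 2.9 = 79.7 N/mm
STS3 = 243 / 2.9 = 83.8 N/mm
Mean = (52.8 + 79.7 + 83.8) / 3 = 72.1 N/mm


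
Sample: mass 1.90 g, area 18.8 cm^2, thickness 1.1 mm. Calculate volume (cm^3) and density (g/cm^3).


Volume = 2.068 cm^3
Density = 0.919 g/cm^3

Thickness in cm = 1.1 / 10 = 0.11 cm
Volume = 18.8 x 0.11 = 2.068 cm^3
Density = 1.90 / 2.068 = 0.919 g/cm^3


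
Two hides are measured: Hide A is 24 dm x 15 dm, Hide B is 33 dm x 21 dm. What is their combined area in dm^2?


Hide A area = 24 x 15 = 360 dm^2
Hide B area = 33 x 21 = 693 dm^2
Total = 360 + 693 = 1053 dm^2


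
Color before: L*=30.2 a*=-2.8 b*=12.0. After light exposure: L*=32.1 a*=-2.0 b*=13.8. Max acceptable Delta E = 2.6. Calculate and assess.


Delta E = 2.74
Passes: No

dL = 1.9, da = 0.8, db = 1.8
dE = sqrt((1.9)^2 + (0.8)^2 + (1.8)^2) = 2.74
Max = 2.6
Passes: No


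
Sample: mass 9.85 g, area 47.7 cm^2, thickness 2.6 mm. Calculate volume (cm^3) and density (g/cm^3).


Volume = 12.402 cm^3
Density = 0.794 g/cm^3

Thickness in cm = 2.6 / 10 = 0.26 cm
Volume = 47.7 x 0.26 = 12.402 cm^3
Density = 9.85 / 12.402 = 0.794 g/cm^3


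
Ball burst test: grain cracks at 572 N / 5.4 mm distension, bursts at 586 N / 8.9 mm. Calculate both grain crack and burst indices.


Crack index = 572 / 5.4 = 105.9 N/mm
Burst index = 586 / 8.9 = 65.8 N/mm


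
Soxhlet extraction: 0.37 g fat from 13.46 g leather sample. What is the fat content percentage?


2.7%

Fat content = 0.37 / 13.46 x 100
Fat = 2.7%


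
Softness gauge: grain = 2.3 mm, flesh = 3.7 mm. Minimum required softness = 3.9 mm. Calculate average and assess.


Average = (2.3 + 3.7) / 2 = 3.00 mm
Minimum = 3.9 mm
Meets requirement: No


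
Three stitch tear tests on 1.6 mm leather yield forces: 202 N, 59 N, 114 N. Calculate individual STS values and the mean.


STS1 = 126.3 N/mm
STS2 = 36.9 N/mm
STS3 = 71.3 N/mm
Mean = 78.2 N/mm

STS1 = 202 / 1.6 = 126.3 N/mm
STS2 = 59 / 1.6 = 36.9 N/mm
STS3 = 114 / 1.6 = 71.3 N/mm
Mean = (126.3 + 36.9 + 71.3) / 3 = 78.2 N/mm


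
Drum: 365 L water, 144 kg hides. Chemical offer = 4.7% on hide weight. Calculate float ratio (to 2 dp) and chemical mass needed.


Float ratio = 365 / 144 = 2.53
Chemical = 144 x 4.7 / 100 = 6.768 kg


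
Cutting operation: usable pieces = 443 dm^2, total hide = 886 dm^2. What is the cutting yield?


Yield = usable / total x 100
Yield = 443 / 886 x 100 = 50.0%


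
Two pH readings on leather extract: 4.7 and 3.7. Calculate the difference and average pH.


Difference = |4.7 - 3.7| = 1.0
Average = (4.7 + 3.7) / 2 = 4.20


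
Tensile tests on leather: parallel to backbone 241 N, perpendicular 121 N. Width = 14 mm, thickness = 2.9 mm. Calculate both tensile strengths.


Area = 14 x 2.9 = 40.6 mm^2
TS (parallel) = 241 / 40.6 = 5.94 N/mm^2
TS (perpendicular) = 121 / 40.6 = 2.98 N/mm^2


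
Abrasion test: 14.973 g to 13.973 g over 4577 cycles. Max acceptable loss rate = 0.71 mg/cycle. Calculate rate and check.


Rate = 0.218 mg/cycle
Passes: Yes

Loss = 14.973 - 13.973 = 1.000 g
Rate = 1.000 g / 4577 cycles x 1000 = 0.218 mg/cycle
Max = 0.71 mg/cycle
Passes: Yes


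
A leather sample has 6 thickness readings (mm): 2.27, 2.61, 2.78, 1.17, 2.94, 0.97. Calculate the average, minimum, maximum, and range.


Average = 2.12 mm
Min = 0.97 mm
Max = 2.94 mm
Range = 1.97 mm

Sum = 12.74
Average = 12.74 / 6 = 2.12 mm
Minimum = 0.97 mm
Maximum = 2.94 mm
Range = 2.94 - 0.97 = 1.97 mm


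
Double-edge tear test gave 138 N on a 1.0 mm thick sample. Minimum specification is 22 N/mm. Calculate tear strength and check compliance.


Tear strength = 138 / 1.0 = 138.0 N/mm
Required minimum = 22 N/mm
Compliant: Yes


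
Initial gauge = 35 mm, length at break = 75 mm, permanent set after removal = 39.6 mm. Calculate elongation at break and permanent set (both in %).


Elongation at break = 114.3%
Permanent set = 13.1%

Elongation at break = (75 - 35) / 35 x 100 = 114.3%
Permanent set = (39.6 - 35) / 35 x 100 = 13.1%


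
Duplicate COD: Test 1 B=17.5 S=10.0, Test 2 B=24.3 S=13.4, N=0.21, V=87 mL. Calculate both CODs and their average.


COD1 = 144.8 mg/L
COD2 = 210.5 mg/L
Average = 177.7 mg/L

COD1 = (17.5 - 10.0) x 0.21 x 8000 / 87 = 144.8 mg/L
COD2 = (24.3 - 13.4) x 0.21 x 8000 / 87 = 210.5 mg/L
Average = (144.8 + 210.5) / 2 = 177.7 mg/L


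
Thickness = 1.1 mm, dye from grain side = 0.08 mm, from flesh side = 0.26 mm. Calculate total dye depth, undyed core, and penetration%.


Total dyed = 0.34 mm
Undyed core = 0.76 mm
Penetration = 30.9%

Total dyed = 0.08 + 0.26 = 0.34 mm
Undyed core = 1.1 - 0.34 = 0.76 mm
Penetration = 0.34 / 1.1 x 100 = 30.9%


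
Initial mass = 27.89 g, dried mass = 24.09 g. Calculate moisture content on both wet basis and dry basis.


Wet basis = 13.6%
Dry basis = 15.8%

Moisture lost = 27.89 - 24.09 = 3.80 g
Wet basis MC = 3.80 / 27.89 x 100 = 13.6%
Dry basis MC = 3.80 / 24.09 x 100 = 15.8%


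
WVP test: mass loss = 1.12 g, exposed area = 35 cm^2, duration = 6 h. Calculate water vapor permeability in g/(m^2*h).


WVP = mass_loss / (area x time) x 10000
WVP = 1.12 / (35 x 6) x 10000
WVP = 1.12 / 210 x 10000 = 53.33 g/(m^2*h)


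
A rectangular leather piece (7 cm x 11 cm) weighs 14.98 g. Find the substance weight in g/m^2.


Area = 7 x 11 = 77 cm^2
SW = 14.98 / 77 x 10000 = 1945.5 g/m^2


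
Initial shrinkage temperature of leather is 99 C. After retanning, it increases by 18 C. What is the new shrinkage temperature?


New Ts = 99 + 18 = 117 C


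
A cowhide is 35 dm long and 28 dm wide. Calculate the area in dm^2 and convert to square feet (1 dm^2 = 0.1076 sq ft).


980 dm^2
105.45 sq ft

Area = 35 x 28 = 980 dm^2
Conversion: 980 x 0.1076 = 105.45 sq ft


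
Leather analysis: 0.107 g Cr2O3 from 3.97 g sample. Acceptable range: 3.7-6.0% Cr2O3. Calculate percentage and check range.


Cr2O3% = 0.107 / 3.97 x 100 = 2.70%
Acceptable range: 3.7 to 6.0%
Within range: No


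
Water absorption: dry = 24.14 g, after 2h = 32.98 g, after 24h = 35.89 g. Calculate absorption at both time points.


2h absorption = 36.6%
24h absorption = 48.7%

WA (2h) = (32.98 - 24.14) / 24.14 x 100 = 36.6%
WA (24h) = (35.89 - 24.14) / 24.14 x 100 = 48.7%


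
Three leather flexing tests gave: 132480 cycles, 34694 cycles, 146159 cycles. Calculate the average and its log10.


Average = 104444 cycles
log10 = 5.02

Average = (132480 + 34694 + 146159) / 3 = 104444 cycles
log10(104444) = 5.02


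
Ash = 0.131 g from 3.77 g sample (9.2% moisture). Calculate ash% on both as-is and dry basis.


As-is ash = 3.47%
Dry-basis ash = 3.83%

As-is ash% = 0.131 / 3.77 x 100 = 3.47%
Dry mass = 3.77 x (100 - 9.2) / 100 = 3.42316 g
Dry-basis ash% = 0.131 / 3.42316 x 100 = 3.83%


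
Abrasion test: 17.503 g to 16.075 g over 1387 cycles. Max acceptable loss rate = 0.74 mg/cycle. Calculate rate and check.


Rate = 1.030 mg/cycle
Passes: No


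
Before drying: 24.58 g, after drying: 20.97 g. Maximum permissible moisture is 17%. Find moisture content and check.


Moisture content = 14.7%
Acceptable: Yes

MC = (24.58 - 20.97) / 24.58 x 100 = 14.7%
Maximum: 17%
Acceptable: Yes


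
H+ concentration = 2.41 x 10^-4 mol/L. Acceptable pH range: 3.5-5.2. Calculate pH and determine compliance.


pH = -log10(2.41 x 10^-4) = 3.62
Range: 3.5 to 5.2
Compliant: Yes


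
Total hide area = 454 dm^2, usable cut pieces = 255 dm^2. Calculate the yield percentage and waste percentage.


Yield = 255 / 454 x 100 = 56.2%
Waste = 454 - 255 = 199 dm^2
Waste% = 100 - 56.2 = 43.8%


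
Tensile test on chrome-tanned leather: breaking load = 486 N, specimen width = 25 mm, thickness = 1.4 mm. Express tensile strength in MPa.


13.89 MPa

Cross-section = 25 x 1.4 = 35.0 mm^2
TS = 486 / 35.0 = 13.89 MPa
(1 N/mm^2 = 1 MPa)


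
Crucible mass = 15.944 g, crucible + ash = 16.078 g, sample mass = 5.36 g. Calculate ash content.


Ash mass = 16.078 - 15.944 = 0.134 g
Ash% = 0.134 / 5.36 x 100 = 2.50%


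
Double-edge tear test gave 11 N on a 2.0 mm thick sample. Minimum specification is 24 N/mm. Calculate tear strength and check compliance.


Tear strength = 5.5 N/mm
Compliant: No

Tear strength = 11 / 2.0 = 5.5 N/mm
Required minimum = 24 N/mm
Compliant: No


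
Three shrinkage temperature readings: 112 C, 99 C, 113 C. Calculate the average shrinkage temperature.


Average = (112 + 99 + 113) / 3
Average = 324 / 3 = 108.0 C


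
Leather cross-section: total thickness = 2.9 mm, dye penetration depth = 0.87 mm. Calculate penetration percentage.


30.0%


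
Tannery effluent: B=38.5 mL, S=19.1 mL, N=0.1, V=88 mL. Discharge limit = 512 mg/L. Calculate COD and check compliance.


COD = 176.4 mg/L
Compliant: Yes


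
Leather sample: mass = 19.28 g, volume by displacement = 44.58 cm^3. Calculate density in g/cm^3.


Density = mass / volume
Density = 19.28 / 44.58 = 0.432 g/cm^3


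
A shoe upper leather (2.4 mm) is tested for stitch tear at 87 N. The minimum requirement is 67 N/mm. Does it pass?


STS = 36.3 N/mm
Passes: No

STS = 87 / 2.4 = 36.3 N/mm
Minimum required: 67 N/mm
Passes: No


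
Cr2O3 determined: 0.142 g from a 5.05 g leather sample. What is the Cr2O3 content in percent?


Cr2O3% = 0.142 / 5.05 x 100
Cr2O3% = 2.81%


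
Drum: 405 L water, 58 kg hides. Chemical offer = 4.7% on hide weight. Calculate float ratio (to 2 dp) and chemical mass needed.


Float ratio = 6.98
Chemical needed = 2.726 kg

Float ratio = 405 / 58 = 6.98
Chemical = 58 x 4.7 / 100 = 2.726 kg


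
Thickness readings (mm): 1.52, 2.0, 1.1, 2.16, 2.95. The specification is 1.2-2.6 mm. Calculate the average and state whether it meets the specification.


Sum = 9.73
Average = 9.73 / 5 = 1.95 mm
Specification range: 1.2 to 2.6 mm
Within spec: Yes


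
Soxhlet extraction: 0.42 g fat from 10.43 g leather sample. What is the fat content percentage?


4.0%

Fat content = 0.42 / 10.43 x 100
Fat = 4.0%


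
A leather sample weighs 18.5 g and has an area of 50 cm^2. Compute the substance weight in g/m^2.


3700.0 g/m^2


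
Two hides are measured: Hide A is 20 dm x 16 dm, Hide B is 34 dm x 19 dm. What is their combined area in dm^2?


Hide A area = 20 x 16 = 320 dm^2
Hide B area = 34 x 19 = 646 dm^2
Total = 320 + 646 = 966 dm^2


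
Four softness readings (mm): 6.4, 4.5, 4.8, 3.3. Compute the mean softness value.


Sum = 6.4 + 4.5 + 4.8 + 3.3
Mean = 19.0 / 4 = 4.75 mm


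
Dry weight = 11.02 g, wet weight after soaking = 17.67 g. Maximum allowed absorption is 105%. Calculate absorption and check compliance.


Absorption = 60.3%
Compliant: Yes

WA = (17.67 - 11.02) / 11.02 x 100 = 60.3%
Maximum allowed: 105%
Compliant: Yes


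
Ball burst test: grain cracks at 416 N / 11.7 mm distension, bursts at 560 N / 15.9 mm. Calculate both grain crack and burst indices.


Crack index = 416 / 11.7 = 35.6 N/mm
Burst index = 560 / 15.9 = 35.2 N/mm


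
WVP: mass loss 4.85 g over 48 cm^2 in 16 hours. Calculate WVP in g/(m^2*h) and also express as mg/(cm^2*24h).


WVP = 4.85 / (48 x 16) x 10000 = 63.15 g/(m^2*h)
Mass loss in mg = 4.85 x 1000 = 4850 mg
Per cm^2 per 24h in mg: 4850 x 24 / (48 x 16) = 116400 / 768 = 151.56 mg/(cm^2*24h)


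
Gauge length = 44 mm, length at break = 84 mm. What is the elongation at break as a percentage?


90.9%

Extension = 84 - 44 = 40 mm
Elongation = 40 / 44 x 100 = 90.9%


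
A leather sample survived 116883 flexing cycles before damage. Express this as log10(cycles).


log10(116883) = 5.07


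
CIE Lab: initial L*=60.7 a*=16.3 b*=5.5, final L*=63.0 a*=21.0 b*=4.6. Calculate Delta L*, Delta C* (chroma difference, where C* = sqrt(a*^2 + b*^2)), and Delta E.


Delta L* = 2.3
Delta C* = 4.30
Delta E = 5.31

Delta L* = 63.0 - 60.7 = 2.3
C1* = sqrt((16.3)^2 + (5.5)^2) = 17.203
C2* = sqrt((21.0)^2 + (4.6)^2) = 21.498
Delta C* = 21.498 - 17.203 = 4.30
Delta E = sqrt((2.3)^2 + (4.7)^2 + (-0.9)^2) = 5.31


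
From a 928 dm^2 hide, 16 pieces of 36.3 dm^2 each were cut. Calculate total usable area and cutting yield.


Total usable = 16 x 36.3 = 580.8 dm^2
Yield = 580.8 / 928 x 100 = 62.6%


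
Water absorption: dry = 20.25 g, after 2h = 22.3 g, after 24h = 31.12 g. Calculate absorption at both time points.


2h absorption = 10.1%
24h absorption = 53.7%

WA (2h) = (22.3 - 20.25) / 20.25 x 100 = 10.1%
WA (24h) = (31.12 - 20.25) / 20.25 x 100 = 53.7%


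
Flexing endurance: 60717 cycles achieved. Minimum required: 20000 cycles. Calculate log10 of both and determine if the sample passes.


Achieved: log10 = 4.78
Required: log10 = 4.30
Passes: Yes


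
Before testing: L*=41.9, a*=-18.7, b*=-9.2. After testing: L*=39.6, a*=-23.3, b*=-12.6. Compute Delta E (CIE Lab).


dL = 39.6 - 41.9 = -2.3
da = -23.3 - (-18.7) = -4.6
db = -12.6 - (-9.2) = -3.4
dE = sqrt((-2.3)^2 + (-4.6)^2 + (-3.4)^2) = 6.17


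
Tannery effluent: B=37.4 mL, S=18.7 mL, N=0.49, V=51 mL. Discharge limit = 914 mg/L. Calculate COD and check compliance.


COD = 1437.3 mg/L
Compliant: No

COD = (37.4 - 18.7) x 0.49 x 8000 / 51 = 1437.3 mg/L
Limit: 914 mg/L
Compliant: No


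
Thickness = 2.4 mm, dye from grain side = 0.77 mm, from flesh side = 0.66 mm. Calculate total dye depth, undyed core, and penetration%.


Total dyed = 1.43 mm
Undyed core = 0.97 mm
Penetration = 59.6%

Total dyed = 0.77 + 0.66 = 1.43 mm
Undyed core = 2.4 - 1.43 = 0.97 mm
Penetration = 1.43 / 2.4 x 100 = 59.6%


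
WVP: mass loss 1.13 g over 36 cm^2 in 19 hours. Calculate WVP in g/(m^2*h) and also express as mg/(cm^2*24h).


WVP = 16.52 g/(m^2*h)
Daily rate = 39.65 mg/(cm^2*24h)

WVP = 1.13 / (36 x 19) x 10000 = 16.52 g/(m^2*h)
Mass loss in mg = 1.13 x 1000 = 1130 mg
Per cm^2 per 24h in mg: 1130 x 24 / (36 x 19) = 27120 / 684 = 39.65 mg/(cm^2*24h)


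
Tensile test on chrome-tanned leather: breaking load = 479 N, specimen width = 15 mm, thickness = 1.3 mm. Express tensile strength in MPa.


24.56 MPa

Cross-section = 15 x 1.3 = 19.5 mm^2
TS = 479 / 19.5 = 24.56 MPa
(1 N/mm^2 = 1 MPa)


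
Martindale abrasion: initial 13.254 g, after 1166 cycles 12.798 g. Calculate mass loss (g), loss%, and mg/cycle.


Loss = 13.254 - 12.798 = 0.456 g
Loss% = 0.456 / 13.254 x 100 = 3.44%
Rate = 0.456 / 1166 x 1000 = 0.391 mg/cycle


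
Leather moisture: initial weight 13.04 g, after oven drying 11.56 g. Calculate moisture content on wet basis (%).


11.3%

Moisture = 13.04 - 11.56 = 1.48 g
MC = 1.48 / 13.04 x 100 = 11.3%


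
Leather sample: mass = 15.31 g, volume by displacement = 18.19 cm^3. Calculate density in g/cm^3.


0.842 g/cm^3

Density = mass / volume
Density = 15.31 / 18.19 = 0.842 g/cm^3


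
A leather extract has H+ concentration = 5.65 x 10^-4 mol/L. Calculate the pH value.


pH = 3.25

pH = -log10[H+]
pH = -log10(5.65 x 10^-4) = 3.25


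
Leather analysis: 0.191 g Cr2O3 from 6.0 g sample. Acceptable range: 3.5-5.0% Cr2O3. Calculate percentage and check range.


Cr2O3 = 3.18%
Within range: No

Cr2O3% = 0.191 / 6.0 x 100 = 3.18%
Acceptable range: 3.5 to 5.0%
Within range: No


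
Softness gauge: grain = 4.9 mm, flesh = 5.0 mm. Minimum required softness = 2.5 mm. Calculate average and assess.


Average = (4.9 + 5.0) / 2 = 4.95 mm
Minimum = 2.5 mm
Meets requirement: Yes


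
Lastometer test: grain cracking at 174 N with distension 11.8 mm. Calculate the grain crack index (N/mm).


14.7 N/mm


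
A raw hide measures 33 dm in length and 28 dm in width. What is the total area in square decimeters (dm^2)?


Area = length x width
Area = 33 x 28 = 924 dm^2


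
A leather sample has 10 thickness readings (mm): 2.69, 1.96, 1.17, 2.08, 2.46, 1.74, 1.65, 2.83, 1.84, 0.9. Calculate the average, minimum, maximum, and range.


Average = 1.93 mm
Min = 0.9 mm
Max = 2.83 mm
Range = 1.93 mm

Sum = 19.32
Average = 19.32 / 10 = 1.93 mm
Minimum = 0.9 mm
Maximum = 2.83 mm
Range = 2.83 - 0.9 = 1.93 mm


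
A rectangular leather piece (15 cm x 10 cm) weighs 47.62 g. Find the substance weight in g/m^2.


Area = 15 x 10 = 150 cm^2
SW = 47.62 / 150 x 10000 = 3174.7 g/m^2


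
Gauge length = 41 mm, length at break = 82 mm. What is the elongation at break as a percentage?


100.0%


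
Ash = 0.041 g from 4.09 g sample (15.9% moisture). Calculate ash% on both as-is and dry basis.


As-is ash = 1.00%
Dry-basis ash = 1.19%

As-is ash% = 0.041 / 4.09 x 100 = 1.00%
Dry mass = 4.09 x (100 - 15.9) / 100 = 3.43969 g
Dry-basis ash% = 0.041 / 3.43969 x 100 = 1.19%


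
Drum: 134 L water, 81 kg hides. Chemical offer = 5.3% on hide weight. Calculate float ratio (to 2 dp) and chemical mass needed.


Float ratio = 1.65
Chemical needed = 4.293 kg


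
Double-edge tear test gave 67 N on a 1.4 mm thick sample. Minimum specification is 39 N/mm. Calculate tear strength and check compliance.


Tear strength = 67 / 1.4 = 47.9 N/mm
Required minimum = 39 N/mm
Compliant: Yes


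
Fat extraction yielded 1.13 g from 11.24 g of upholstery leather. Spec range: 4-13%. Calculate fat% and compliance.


Fat% = 1.13 / 11.24 x 100 = 10.1%
Spec range: 4-13%
Compliant: Yes


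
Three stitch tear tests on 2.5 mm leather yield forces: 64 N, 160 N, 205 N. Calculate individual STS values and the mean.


STS1 = 64 / 2.5 = 25.6 N/mm
STS2 = 160 / 2.5 = 64.0 N/mm
STS3 = 205 / 2.5 = 82.0 N/mm
Mean = (25.6 + 64.0 + 82.0) / 3 = 57.2 N/mm


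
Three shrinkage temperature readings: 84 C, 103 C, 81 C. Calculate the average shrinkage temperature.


Average = (84 + 103 + 81) / 3
Average = 268 / 3 = 89.3 C


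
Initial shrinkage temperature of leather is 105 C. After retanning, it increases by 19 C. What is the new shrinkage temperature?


New Ts = 105 + 19 = 124 C


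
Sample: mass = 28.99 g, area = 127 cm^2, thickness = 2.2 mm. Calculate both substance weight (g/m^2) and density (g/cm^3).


Substance weight = 2282.7 g/m^2
Density = 1.038 g/cm^3

SW = 28.99 / 127 x 10000 = 2282.7 g/m^2
Volume = 127 x 2.2 / 10 = 27.94 cm^3
Density = 28.99 / 27.94 = 1.038 g/cm^3


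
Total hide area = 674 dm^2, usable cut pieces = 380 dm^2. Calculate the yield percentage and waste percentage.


Yield = 56.4%
Waste = 43.6%

Yield = 380 / 674 x 100 = 56.4%
Waste = 674 - 380 = 294 dm^2
Waste% = 100 - 56.4 = 43.6%


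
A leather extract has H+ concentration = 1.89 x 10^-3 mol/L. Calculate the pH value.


pH = -log10[H+]
pH = -log10(1.89 x 10^-3) = 2.72


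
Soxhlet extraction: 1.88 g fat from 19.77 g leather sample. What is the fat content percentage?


Fat content = 1.88 / 19.77 x 100
Fat = 9.5%


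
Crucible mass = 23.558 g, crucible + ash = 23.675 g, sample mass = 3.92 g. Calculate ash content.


Ash mass = 0.117 g
Ash content = 2.98%


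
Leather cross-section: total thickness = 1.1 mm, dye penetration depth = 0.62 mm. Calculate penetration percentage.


56.4%


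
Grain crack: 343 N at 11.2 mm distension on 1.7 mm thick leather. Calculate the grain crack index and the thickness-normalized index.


Crack index = 343 / 11.2 = 30.6 N/mm
Normalized = 30.6 / 1.7 = 18.0 N/mm per mm


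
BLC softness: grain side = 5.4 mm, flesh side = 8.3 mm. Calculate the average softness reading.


Average = (5.4 + 8.3) / 2
Average = 6.85 mm


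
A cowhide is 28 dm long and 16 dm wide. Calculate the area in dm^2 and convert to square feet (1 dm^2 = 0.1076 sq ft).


448 dm^2
48.20 sq ft


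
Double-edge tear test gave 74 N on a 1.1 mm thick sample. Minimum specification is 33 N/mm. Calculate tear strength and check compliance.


Tear strength = 74 / 1.1 = 67.3 N/mm
Required minimum = 33 N/mm
Compliant: Yes


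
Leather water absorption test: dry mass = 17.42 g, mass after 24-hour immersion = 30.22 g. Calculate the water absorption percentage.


73.5%


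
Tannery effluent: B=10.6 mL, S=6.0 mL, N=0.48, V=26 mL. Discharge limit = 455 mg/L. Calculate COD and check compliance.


COD = 679.4 mg/L
Compliant: No


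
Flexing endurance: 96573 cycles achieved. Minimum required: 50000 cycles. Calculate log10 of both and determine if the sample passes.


Achieved: log10 = 4.98
Required: log10 = 4.70
Passes: Yes

log10(96573) = 4.98
log10(50000) = 4.70
Passes: Yes


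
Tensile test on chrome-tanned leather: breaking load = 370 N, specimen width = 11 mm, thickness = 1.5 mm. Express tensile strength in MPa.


22.42 MPa


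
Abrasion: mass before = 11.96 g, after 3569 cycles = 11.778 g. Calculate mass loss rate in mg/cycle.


0.051 mg/cycle


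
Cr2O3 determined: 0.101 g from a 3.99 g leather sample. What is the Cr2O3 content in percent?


Cr2O3% = 0.101 / 3.99 x 100
Cr2O3% = 2.53%


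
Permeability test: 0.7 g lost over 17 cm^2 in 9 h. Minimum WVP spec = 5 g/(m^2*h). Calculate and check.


WVP = 0.7 / (17 x 9) x 10000 = 45.75 g/(m^2*h)
Minimum: 5 g/(m^2*h)
Meets spec: Yes


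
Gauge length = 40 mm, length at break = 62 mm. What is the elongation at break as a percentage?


Extension = 62 - 40 = 22 mm
Elongation = 22 / 40 x 100 = 55.0%


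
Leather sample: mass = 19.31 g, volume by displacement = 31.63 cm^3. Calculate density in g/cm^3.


0.610 g/cm^3

Density = mass / volume
Density = 19.31 / 31.63 = 0.610 g/cm^3


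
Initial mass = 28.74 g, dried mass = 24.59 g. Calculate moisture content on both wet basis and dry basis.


Moisture lost = 28.74 - 24.59 = 4.15 g
Wet basis MC = 4.15 / 28.74 x 100 = 14.4%
Dry basis MC = 4.15 / 24.59 x 100 = 16.9%


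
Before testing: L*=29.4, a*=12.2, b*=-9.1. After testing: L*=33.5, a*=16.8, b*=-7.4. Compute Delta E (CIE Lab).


Delta E = 6.39

dL = 33.5 - 29.4 = 4.1
da = 16.8 - 12.2 = 4.6
db = -7.4 - (-9.1) = 1.7
dE = sqrt((4.1)^2 + (4.6)^2 + (1.7)^2) = 6.39


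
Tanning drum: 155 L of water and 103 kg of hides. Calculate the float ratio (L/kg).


1.5

Float ratio = water / hide weight
Ratio = 155 / 103 = 1.5


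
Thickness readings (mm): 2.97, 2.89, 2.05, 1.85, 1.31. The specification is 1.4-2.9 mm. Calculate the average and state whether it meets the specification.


Sum = 11.07
Average = 11.07 / 5 = 2.21 mm
Specification range: 1.4 to 2.9 mm
Within spec: Yes


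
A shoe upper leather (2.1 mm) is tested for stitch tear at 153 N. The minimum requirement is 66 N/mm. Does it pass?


STS = 72.9 N/mm
Passes: Yes


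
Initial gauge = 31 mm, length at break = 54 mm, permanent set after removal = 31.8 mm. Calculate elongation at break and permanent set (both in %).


Elongation at break = 74.2%
Permanent set = 2.6%


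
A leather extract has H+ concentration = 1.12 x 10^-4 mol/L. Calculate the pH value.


pH = -log10[H+]
pH = -log10(1.12 x 10^-4) = 3.95


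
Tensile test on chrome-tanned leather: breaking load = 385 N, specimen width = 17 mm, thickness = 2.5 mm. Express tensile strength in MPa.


9.06 MPa

Cross-section = 17 x 2.5 = 42.5 mm^2
TS = 385 / 42.5 = 9.06 MPa
(1 N/mm^2 = 1 MPa)


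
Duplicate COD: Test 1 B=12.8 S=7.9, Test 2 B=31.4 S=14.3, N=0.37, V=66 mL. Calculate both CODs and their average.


COD1 = 219.8 mg/L
COD2 = 766.9 mg/L
Average = 493.4 mg/L

COD1 = (12.8 - 7.9) x 0.37 x 8000 / 66 = 219.8 mg/L
COD2 = (31.4 - 14.3) x 0.37 x 8000 / 66 = 766.9 mg/L
Average = (219.8 + 766.9) / 2 = 493.4 mg/L


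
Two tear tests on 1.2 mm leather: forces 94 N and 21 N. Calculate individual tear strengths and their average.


Tear 1 = 94 / 1.2 = 78.3 N/mm
Tear 2 = 21 / 1.2 = 17.5 N/mm
Average = (78.3 + 17.5) / 2 = 47.9 N/mm


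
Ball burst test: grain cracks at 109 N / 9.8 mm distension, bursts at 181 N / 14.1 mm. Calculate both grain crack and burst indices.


Crack index = 11.1 N/mm
Burst index = 12.8 N/mm


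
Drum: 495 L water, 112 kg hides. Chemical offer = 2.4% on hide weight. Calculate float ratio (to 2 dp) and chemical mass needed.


Float ratio = 495 / 112 = 4.42
Chemical = 112 x 2.4 / 100 = 2.688 kg


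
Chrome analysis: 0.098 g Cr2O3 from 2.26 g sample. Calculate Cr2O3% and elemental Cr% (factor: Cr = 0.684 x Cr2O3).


Cr2O3 = 4.34%
Cr = 2.97%


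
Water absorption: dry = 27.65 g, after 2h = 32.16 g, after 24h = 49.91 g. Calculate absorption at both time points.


2h absorption = 16.3%
24h absorption = 80.5%


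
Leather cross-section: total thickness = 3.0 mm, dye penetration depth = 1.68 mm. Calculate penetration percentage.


56.0%

Penetration% = 1.68 / 3.0 x 100
Penetration = 56.0%


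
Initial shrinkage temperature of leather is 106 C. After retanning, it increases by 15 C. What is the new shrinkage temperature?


121 C


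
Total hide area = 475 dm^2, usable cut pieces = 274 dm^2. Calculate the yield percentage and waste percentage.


Yield = 57.7%
Waste = 42.3%

Yield = 274 / 475 x 100 = 57.7%
Waste = 475 - 274 = 201 dm^2
Waste% = 100 - 57.7 = 42.3%


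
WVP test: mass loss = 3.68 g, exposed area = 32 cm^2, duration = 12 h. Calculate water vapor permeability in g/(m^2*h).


95.83 g/(m^2*h)

WVP = mass_loss / (area x time) x 10000
WVP = 3.68 / (32 x 12) x 10000
WVP = 3.68 / 384 x 10000 = 95.83 g/(m^2*h)


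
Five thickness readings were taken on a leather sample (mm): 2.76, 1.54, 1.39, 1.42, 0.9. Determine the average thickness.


Sum = 2.76 + 1.54 + 1.39 + 1.42 + 0.9 = 8.01
Average = 8.01 / 5 = 1.60 mm


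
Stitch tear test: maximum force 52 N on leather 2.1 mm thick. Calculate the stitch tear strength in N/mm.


24.8 N/mm


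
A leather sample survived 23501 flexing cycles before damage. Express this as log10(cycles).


4.37

log10(23501) = 4.37


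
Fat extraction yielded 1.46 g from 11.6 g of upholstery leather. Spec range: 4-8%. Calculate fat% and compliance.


Fat content = 12.6%
Compliant: No

Fat% = 1.46 / 11.6 x 100 = 12.6%
Spec range: 4-8%
Compliant: No


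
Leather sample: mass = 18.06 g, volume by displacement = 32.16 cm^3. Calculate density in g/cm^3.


Density = mass / volume
Density = 18.06 / 32.16 = 0.562 g/cm^3


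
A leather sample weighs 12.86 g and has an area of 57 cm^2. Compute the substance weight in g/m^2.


2256.1 g/m^2


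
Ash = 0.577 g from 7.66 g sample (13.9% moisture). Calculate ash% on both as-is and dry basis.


As-is ash = 7.53%
Dry-basis ash = 8.75%


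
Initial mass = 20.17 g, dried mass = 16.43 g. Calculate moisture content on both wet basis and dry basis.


Moisture lost = 20.17 - 16.43 = 3.74 g
Wet basis MC = 3.74 / 20.17 x 100 = 18.5%
Dry basis MC = 3.74 / 16.43 x 100 = 22.8%


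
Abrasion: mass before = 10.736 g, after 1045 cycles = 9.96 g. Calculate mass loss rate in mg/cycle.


Mass loss = 10.736 - 9.96 = 0.776 g
Rate = 0.776 / 1045 x 1000 = 0.743 mg/cycle


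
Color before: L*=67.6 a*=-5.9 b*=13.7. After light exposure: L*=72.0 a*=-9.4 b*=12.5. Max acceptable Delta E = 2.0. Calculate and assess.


Delta E = 5.75
Passes: No

dL = 4.4, da = -3.5, db = -1.2
dE = sqrt((4.4)^2 + (-3.5)^2 + (-1.2)^2) = 5.75
Max = 2.0
Passes: No


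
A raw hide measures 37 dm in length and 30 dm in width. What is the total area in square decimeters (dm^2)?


1110 dm^2

Area = length x width
Area = 37 x 30 = 1110 dm^2


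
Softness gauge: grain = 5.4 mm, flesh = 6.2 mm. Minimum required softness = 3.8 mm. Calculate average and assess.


Average softness = 5.80 mm
Meets requirement: Yes

Average = (5.4 + 6.2) / 2 = 5.80 mm
Minimum = 3.8 mm
Meets requirement: Yes


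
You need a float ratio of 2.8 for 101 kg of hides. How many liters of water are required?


Water = hide weight x target ratio
Water = 101 x 2.8 = 282.8 L


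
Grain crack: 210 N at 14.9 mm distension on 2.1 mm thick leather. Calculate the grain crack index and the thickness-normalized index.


Crack index = 210 / 14.9 = 14.1 N/mm
Normalized = 14.1 / 2.1 = 6.7 N/mm per mm


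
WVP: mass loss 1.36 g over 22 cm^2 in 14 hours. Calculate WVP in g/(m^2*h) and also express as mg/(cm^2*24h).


WVP = 1.36 / (22 x 14) x 10000 = 44.16 g/(m^2*h)
Mass loss in mg = 1.36 x 1000 = 1360 mg
Per cm^2 per 24h in mg: 1360 x 24 / (22 x 14) = 32640 / 308 = 105.97 mg/(cm^2*24h)


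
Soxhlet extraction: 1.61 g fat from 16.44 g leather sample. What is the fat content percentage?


Fat content = 1.61 / 16.44 x 100
Fat = 9.8%


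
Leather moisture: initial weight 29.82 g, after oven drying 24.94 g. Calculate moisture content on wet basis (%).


16.4%


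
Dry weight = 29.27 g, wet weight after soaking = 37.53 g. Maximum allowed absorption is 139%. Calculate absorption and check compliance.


WA = (37.53 - 29.27) / 29.27 x 100 = 28.2%
Maximum allowed: 139%
Compliant: Yes


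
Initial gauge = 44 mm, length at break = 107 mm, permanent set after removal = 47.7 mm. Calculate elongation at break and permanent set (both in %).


Elongation at break = 143.2%
Permanent set = 8.4%

Elongation at break = (107 - 44) / 44 x 100 = 143.2%
Permanent set = (47.7 - 44) / 44 x 100 = 8.4%


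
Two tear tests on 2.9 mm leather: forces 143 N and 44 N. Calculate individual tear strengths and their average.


Tear 1 = 49.3 N/mm
Tear 2 = 15.2 N/mm
Average = 32.3 N/mm

Tear 1 = 143 / 2.9 = 49.3 N/mm
Tear 2 = 44 / 2.9 = 15.2 N/mm
Average = (49.3 + 15.2) / 2 = 32.3 N/mm


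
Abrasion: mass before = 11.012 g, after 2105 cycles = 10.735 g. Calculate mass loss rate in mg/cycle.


Mass loss = 11.012 - 10.735 = 0.277 g
Rate = 0.277 / 2105 x 1000 = 0.132 mg/cycle


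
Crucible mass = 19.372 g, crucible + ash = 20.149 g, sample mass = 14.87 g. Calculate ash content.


Ash mass = 0.777 g
Ash content = 5.23%

Ash mass = 20.149 - 19.372 = 0.777 g
Ash% = 0.777 / 14.87 x 100 = 5.23%


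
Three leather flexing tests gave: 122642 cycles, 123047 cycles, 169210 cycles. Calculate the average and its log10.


Average = (122642 + 123047 + 169210) / 3 = 138300 cycles
log10(138300) = 5.14


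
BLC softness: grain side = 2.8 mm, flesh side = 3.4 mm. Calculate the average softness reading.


Average = (2.8 + 3.4) / 2
Average = 3.10 mm


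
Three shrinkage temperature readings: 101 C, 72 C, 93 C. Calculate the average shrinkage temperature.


Average = (101 + 72 + 93) / 3
Average = 266 / 3 = 88.7 C


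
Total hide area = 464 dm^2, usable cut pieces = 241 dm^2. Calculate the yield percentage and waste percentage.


Yield = 241 / 464 x 100 = 51.9%
Waste = 464 - 241 = 223 dm^2
Waste% = 100 - 51.9 = 48.1%


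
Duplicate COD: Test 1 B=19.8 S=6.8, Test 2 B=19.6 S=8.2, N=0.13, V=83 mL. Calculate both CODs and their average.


COD1 = 162.9 mg/L
COD2 = 142.8 mg/L
Average = 152.9 mg/L

COD1 = (19.8 - 6.8) x 0.13 x 8000 / 83 = 162.9 mg/L
COD2 = (19.6 - 8.2) x 0.13 x 8000 / 83 = 142.8 mg/L
Average = (162.9 + 142.8) / 2 = 152.9 mg/L


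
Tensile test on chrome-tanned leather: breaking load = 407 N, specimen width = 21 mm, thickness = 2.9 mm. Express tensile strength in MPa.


6.68 MPa


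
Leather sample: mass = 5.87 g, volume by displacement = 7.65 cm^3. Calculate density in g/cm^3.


Density = mass / volume
Density = 5.87 / 7.65 = 0.767 g/cm^3


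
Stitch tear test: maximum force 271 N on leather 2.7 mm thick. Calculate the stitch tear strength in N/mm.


100.4 N/mm

Stitch tear strength = force / thickness
STS = 271 / 2.7 = 100.4 N/mm


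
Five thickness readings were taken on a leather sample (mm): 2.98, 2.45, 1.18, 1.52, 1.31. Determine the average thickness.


1.89 mm

Sum = 2.98 + 2.45 + 1.18 + 1.52 + 1.31 = 9.44
Average = 9.44 / 5 = 1.89 mm


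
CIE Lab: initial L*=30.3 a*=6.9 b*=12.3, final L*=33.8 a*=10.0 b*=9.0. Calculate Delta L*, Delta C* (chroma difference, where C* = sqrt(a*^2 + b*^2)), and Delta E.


Delta L* = 33.8 - 30.3 = 3.5
C1* = sqrt((6.9)^2 + (12.3)^2) = 14.103
C2* = sqrt((10.0)^2 + (9.0)^2) = 13.454
Delta C* = 13.454 - 14.103 = -0.65
Delta E = sqrt((3.5)^2 + (3.1)^2 + (-3.3)^2) = 5.72


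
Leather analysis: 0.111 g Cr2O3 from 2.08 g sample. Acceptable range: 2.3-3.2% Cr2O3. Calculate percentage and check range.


Cr2O3% = 0.111 / 2.08 x 100 = 5.34%
Acceptable range: 2.3 to 3.2%
Within range: No


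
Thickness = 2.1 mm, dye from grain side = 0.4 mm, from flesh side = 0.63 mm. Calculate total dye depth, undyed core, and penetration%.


Total dyed = 0.4 + 0.63 = 1.03 mm
Undyed core = 2.1 - 1.03 = 1.07 mm
Penetration = 1.03 / 2.1 x 100 = 49.0%


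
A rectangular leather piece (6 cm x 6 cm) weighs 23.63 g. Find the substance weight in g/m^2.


6563.9 g/m^2


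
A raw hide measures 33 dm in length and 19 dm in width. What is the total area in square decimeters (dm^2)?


627 dm^2


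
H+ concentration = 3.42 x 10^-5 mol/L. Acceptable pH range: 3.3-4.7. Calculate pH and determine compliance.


pH = -log10(3.42 x 10^-5) = 4.47
Range: 3.3 to 4.7
Compliant: Yes


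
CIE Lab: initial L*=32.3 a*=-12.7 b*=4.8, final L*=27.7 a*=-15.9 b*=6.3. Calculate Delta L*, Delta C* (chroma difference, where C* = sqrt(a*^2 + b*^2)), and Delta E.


Delta L* = 27.7 - 32.3 = -4.6
C1* = sqrt((-12.7)^2 + (4.8)^2) = 13.577
C2* = sqrt((-15.9)^2 + (6.3)^2) = 17.103
Delta C* = 17.103 - 13.577 = 3.53
Delta E = sqrt((-4.6)^2 + (-3.2)^2 + (1.5)^2) = 5.80


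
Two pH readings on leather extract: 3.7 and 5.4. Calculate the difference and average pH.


Difference = 1.7
Average pH = 4.55

Difference = |3.7 - 5.4| = 1.7
Average = (3.7 + 5.4) / 2 = 4.55


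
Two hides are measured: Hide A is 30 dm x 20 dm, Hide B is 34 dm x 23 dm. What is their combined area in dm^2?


1382 dm^2

Hide A area = 30 x 20 = 600 dm^2
Hide B area = 34 x 23 = 782 dm^2
Total = 600 + 782 = 1382 dm^2


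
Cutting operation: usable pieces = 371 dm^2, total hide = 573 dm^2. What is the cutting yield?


64.7%

Yield = usable / total x 100
Yield = 371 / 573 x 100 = 64.7%


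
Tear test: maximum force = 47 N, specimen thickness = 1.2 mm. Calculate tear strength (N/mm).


Tear strength = force / thickness
Tear = 47 / 1.2 = 39.2 N/mm


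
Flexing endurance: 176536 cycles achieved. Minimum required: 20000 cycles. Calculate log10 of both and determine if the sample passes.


log10(176536) = 5.25
log10(20000) = 4.30
Passes: Yes


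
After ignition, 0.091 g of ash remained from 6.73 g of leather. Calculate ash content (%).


Ash% = 0.091 / 6.73 x 100
Ash% = 1.35%


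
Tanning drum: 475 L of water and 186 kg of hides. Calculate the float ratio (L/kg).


Float ratio = water / hide weight
Ratio = 475 / 186 = 2.6


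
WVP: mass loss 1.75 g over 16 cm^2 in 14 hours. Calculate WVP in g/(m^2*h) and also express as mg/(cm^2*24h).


WVP = 78.13 g/(m^2*h)
Daily rate = 187.50 mg/(cm^2*24h)

WVP = 1.75 / (16 x 14) x 10000 = 78.13 g/(m^2*h)
Mass loss in mg = 1.75 x 1000 = 1750 mg
Per cm^2 per 24h in mg: 1750 x 24 / (16 x 14) = 42000 / 224 = 187.50 mg/(cm^2*24h)


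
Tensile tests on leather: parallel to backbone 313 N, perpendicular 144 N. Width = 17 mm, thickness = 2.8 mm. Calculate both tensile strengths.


Area = 17 x 2.8 = 47.6 mm^2
TS (parallel) = 313 / 47.6 = 6.58 N/mm^2
TS (perpendicular) = 144 / 47.6 = 3.03 N/mm^2


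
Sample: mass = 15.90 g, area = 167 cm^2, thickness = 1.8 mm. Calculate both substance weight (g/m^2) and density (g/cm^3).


SW = 15.90 / 167 x 10000 = 952.1 g/m^2
Volume = 167 x 1.8 / 10 = 30.06 cm^3
Density = 15.90 / 30.06 = 0.529 g/cm^3


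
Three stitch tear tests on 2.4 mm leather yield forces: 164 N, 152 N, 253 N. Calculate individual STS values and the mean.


STS1 = 164 / 2.4 = 68.3 N/mm
STS2 = 152 / 2.4 = 63.3 N/mm
STS3 = 253 / 2.4 = 105.4 N/mm
Mean = (68.3 + 63.3 + 105.4) / 3 = 79.0 N/mm


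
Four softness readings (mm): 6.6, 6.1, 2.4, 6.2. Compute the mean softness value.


5.33 mm

Sum = 6.6 + 6.1 + 2.4 + 6.2
Mean = 21.3 / 4 = 5.33 mm


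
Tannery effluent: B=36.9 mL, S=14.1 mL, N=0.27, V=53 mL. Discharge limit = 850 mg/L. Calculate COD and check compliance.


COD = 929.2 mg/L
Compliant: No


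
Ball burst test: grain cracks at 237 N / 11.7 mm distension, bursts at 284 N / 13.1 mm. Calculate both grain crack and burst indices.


Crack index = 237 / 11.7 = 20.3 N/mm
Burst index = 284 / 13.1 = 21.7 N/mm


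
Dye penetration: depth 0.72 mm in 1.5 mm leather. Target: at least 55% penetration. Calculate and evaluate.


Penetration = 0.72 / 1.5 x 100 = 48.0%
Target: 55%
Meets target: No


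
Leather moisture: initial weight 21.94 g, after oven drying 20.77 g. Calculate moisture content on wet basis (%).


5.3%

Moisture = 21.94 - 20.77 = 1.17 g
MC = 1.17 / 21.94 x 100 = 5.3%
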